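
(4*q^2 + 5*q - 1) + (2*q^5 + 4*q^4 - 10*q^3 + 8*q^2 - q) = 2*q^5 + 4*q^4 - 10*q^3 + 12*q^2 + 4*q - 1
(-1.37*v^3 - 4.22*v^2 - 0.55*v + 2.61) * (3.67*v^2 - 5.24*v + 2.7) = -5.0279*v^5 - 8.3086*v^4 + 16.3953*v^3 + 1.0667*v^2 - 15.1614*v + 7.047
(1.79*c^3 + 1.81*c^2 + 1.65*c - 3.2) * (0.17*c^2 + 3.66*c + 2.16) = 0.3043*c^5 + 6.8591*c^4 + 10.7715*c^3 + 9.4046*c^2 - 8.148*c - 6.912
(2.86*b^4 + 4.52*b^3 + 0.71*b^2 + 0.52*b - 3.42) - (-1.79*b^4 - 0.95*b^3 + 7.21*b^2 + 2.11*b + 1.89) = 4.65*b^4 + 5.47*b^3 - 6.5*b^2 - 1.59*b - 5.31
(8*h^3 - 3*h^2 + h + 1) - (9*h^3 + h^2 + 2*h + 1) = -h^3 - 4*h^2 - h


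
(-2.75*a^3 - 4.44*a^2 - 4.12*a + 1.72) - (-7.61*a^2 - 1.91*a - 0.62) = -2.75*a^3 + 3.17*a^2 - 2.21*a + 2.34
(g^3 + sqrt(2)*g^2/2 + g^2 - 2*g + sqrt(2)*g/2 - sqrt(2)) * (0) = 0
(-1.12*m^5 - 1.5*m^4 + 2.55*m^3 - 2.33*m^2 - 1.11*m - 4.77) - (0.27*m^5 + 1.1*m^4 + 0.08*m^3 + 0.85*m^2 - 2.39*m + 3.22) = -1.39*m^5 - 2.6*m^4 + 2.47*m^3 - 3.18*m^2 + 1.28*m - 7.99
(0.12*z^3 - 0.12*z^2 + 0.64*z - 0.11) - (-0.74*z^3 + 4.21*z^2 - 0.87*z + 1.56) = 0.86*z^3 - 4.33*z^2 + 1.51*z - 1.67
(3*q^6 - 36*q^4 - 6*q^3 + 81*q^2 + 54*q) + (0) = 3*q^6 - 36*q^4 - 6*q^3 + 81*q^2 + 54*q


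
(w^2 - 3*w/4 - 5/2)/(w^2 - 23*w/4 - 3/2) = (-4*w^2 + 3*w + 10)/(-4*w^2 + 23*w + 6)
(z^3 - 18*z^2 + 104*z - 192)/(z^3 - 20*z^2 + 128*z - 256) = (z - 6)/(z - 8)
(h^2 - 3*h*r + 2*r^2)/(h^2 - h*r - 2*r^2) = (h - r)/(h + r)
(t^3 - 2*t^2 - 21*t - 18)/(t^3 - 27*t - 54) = (t + 1)/(t + 3)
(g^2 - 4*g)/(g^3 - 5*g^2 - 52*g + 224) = g/(g^2 - g - 56)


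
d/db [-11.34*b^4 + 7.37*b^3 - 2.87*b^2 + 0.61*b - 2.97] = -45.36*b^3 + 22.11*b^2 - 5.74*b + 0.61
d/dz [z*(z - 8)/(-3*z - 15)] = (-z^2 - 10*z + 40)/(3*(z^2 + 10*z + 25))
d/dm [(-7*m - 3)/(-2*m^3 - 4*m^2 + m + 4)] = (14*m^3 + 28*m^2 - 7*m - (7*m + 3)*(6*m^2 + 8*m - 1) - 28)/(2*m^3 + 4*m^2 - m - 4)^2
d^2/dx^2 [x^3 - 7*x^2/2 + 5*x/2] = 6*x - 7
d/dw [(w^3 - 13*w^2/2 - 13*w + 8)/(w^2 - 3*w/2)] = (4*w^4 - 12*w^3 + 91*w^2 - 64*w + 48)/(w^2*(4*w^2 - 12*w + 9))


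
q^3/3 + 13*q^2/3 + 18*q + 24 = (q/3 + 1)*(q + 4)*(q + 6)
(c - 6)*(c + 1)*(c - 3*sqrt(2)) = c^3 - 5*c^2 - 3*sqrt(2)*c^2 - 6*c + 15*sqrt(2)*c + 18*sqrt(2)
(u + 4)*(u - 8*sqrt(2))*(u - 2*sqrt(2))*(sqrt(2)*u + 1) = sqrt(2)*u^4 - 19*u^3 + 4*sqrt(2)*u^3 - 76*u^2 + 22*sqrt(2)*u^2 + 32*u + 88*sqrt(2)*u + 128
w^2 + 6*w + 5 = (w + 1)*(w + 5)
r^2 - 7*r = r*(r - 7)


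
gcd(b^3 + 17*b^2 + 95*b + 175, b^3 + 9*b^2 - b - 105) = b^2 + 12*b + 35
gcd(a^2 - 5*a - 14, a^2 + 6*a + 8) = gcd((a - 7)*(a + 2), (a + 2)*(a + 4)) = a + 2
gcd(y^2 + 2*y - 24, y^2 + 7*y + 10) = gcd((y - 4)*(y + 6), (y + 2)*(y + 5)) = 1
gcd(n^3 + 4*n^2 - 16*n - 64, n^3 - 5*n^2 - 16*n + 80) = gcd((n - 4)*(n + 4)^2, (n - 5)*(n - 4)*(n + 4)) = n^2 - 16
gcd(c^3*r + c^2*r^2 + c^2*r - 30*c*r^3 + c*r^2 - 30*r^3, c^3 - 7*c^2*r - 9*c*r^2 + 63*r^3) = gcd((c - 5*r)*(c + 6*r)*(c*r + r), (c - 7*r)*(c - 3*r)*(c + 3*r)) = 1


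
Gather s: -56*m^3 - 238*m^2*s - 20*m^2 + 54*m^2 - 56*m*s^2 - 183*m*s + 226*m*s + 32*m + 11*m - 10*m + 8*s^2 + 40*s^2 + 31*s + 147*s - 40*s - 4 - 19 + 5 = -56*m^3 + 34*m^2 + 33*m + s^2*(48 - 56*m) + s*(-238*m^2 + 43*m + 138) - 18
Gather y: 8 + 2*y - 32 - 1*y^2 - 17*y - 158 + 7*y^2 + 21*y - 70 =6*y^2 + 6*y - 252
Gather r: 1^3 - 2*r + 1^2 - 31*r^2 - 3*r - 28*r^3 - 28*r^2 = -28*r^3 - 59*r^2 - 5*r + 2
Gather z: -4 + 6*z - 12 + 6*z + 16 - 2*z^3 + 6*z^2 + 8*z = -2*z^3 + 6*z^2 + 20*z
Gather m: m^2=m^2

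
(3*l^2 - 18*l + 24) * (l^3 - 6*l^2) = 3*l^5 - 36*l^4 + 132*l^3 - 144*l^2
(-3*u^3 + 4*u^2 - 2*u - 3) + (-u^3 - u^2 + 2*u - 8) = -4*u^3 + 3*u^2 - 11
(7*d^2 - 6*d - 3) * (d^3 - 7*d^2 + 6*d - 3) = 7*d^5 - 55*d^4 + 81*d^3 - 36*d^2 + 9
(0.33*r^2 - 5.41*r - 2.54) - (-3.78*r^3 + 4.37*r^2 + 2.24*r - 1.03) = 3.78*r^3 - 4.04*r^2 - 7.65*r - 1.51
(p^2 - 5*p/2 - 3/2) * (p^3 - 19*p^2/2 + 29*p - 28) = p^5 - 12*p^4 + 205*p^3/4 - 345*p^2/4 + 53*p/2 + 42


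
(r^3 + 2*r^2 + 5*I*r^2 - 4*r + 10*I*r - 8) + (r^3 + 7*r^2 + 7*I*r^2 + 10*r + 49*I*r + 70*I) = 2*r^3 + 9*r^2 + 12*I*r^2 + 6*r + 59*I*r - 8 + 70*I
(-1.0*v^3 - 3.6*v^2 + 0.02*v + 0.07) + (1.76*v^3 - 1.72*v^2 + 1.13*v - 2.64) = 0.76*v^3 - 5.32*v^2 + 1.15*v - 2.57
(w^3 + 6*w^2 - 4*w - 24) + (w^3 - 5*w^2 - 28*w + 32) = 2*w^3 + w^2 - 32*w + 8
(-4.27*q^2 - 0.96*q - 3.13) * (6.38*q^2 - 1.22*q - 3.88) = -27.2426*q^4 - 0.9154*q^3 - 2.2306*q^2 + 7.5434*q + 12.1444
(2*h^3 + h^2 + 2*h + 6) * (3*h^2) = 6*h^5 + 3*h^4 + 6*h^3 + 18*h^2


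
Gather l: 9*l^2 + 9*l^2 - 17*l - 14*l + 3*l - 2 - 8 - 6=18*l^2 - 28*l - 16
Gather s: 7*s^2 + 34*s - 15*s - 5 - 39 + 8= 7*s^2 + 19*s - 36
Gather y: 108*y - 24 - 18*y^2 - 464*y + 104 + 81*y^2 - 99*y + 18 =63*y^2 - 455*y + 98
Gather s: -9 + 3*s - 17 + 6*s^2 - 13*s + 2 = 6*s^2 - 10*s - 24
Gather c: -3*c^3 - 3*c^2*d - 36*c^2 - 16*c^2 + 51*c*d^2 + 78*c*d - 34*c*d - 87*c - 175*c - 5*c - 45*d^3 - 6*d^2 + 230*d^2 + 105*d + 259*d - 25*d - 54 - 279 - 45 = -3*c^3 + c^2*(-3*d - 52) + c*(51*d^2 + 44*d - 267) - 45*d^3 + 224*d^2 + 339*d - 378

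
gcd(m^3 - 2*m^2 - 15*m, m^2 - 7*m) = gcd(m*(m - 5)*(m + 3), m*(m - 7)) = m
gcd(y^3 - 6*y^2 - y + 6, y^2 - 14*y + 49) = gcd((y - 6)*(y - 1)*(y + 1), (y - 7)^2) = 1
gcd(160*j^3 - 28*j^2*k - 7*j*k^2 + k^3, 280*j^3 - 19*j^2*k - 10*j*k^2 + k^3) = 40*j^2 + 3*j*k - k^2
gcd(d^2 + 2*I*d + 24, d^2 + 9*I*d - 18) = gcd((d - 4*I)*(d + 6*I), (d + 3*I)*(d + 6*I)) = d + 6*I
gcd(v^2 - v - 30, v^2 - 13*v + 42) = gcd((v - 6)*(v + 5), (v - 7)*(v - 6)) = v - 6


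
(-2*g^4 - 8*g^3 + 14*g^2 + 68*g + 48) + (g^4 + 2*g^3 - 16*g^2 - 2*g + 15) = -g^4 - 6*g^3 - 2*g^2 + 66*g + 63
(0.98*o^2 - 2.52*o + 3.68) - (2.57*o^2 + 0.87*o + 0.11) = -1.59*o^2 - 3.39*o + 3.57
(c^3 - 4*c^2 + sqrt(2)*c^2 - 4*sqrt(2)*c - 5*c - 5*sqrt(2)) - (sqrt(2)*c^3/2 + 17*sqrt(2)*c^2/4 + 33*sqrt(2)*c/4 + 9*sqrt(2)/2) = -sqrt(2)*c^3/2 + c^3 - 13*sqrt(2)*c^2/4 - 4*c^2 - 49*sqrt(2)*c/4 - 5*c - 19*sqrt(2)/2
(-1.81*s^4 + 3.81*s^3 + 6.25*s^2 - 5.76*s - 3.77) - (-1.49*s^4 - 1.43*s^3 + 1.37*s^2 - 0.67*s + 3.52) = -0.32*s^4 + 5.24*s^3 + 4.88*s^2 - 5.09*s - 7.29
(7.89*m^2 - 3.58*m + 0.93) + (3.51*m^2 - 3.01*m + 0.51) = 11.4*m^2 - 6.59*m + 1.44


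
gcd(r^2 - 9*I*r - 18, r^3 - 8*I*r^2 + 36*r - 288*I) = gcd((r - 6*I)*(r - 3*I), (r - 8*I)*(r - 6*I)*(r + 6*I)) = r - 6*I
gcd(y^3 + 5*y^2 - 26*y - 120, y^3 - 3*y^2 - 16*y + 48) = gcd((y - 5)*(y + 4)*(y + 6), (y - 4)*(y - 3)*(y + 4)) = y + 4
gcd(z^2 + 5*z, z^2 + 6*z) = z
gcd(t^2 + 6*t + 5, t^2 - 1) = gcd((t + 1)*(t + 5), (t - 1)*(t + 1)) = t + 1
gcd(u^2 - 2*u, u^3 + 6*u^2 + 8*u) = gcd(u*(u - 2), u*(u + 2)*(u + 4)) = u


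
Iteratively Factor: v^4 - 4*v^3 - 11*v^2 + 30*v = (v - 2)*(v^3 - 2*v^2 - 15*v) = (v - 2)*(v + 3)*(v^2 - 5*v) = (v - 5)*(v - 2)*(v + 3)*(v)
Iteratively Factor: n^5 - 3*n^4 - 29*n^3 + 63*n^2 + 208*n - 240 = (n + 3)*(n^4 - 6*n^3 - 11*n^2 + 96*n - 80) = (n - 5)*(n + 3)*(n^3 - n^2 - 16*n + 16) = (n - 5)*(n - 1)*(n + 3)*(n^2 - 16) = (n - 5)*(n - 1)*(n + 3)*(n + 4)*(n - 4)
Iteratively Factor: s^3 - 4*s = (s + 2)*(s^2 - 2*s) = (s - 2)*(s + 2)*(s)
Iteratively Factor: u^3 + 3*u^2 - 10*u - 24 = (u + 4)*(u^2 - u - 6) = (u - 3)*(u + 4)*(u + 2)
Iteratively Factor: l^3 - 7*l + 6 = (l + 3)*(l^2 - 3*l + 2) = (l - 2)*(l + 3)*(l - 1)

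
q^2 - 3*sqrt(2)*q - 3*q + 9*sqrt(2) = (q - 3)*(q - 3*sqrt(2))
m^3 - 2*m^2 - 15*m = m*(m - 5)*(m + 3)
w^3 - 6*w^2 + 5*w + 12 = (w - 4)*(w - 3)*(w + 1)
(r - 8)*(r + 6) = r^2 - 2*r - 48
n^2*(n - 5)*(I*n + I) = I*n^4 - 4*I*n^3 - 5*I*n^2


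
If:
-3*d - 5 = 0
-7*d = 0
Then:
No Solution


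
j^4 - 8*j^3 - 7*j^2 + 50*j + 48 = (j - 8)*(j - 3)*(j + 1)*(j + 2)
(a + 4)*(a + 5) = a^2 + 9*a + 20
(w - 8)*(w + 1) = w^2 - 7*w - 8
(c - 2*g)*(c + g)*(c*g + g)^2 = c^4*g^2 - c^3*g^3 + 2*c^3*g^2 - 2*c^2*g^4 - 2*c^2*g^3 + c^2*g^2 - 4*c*g^4 - c*g^3 - 2*g^4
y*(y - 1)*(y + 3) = y^3 + 2*y^2 - 3*y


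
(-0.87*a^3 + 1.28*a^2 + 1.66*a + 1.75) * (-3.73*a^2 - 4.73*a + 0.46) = 3.2451*a^5 - 0.6593*a^4 - 12.6464*a^3 - 13.7905*a^2 - 7.5139*a + 0.805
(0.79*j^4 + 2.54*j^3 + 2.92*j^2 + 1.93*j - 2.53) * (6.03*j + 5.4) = 4.7637*j^5 + 19.5822*j^4 + 31.3236*j^3 + 27.4059*j^2 - 4.8339*j - 13.662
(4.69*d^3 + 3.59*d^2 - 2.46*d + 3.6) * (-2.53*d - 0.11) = -11.8657*d^4 - 9.5986*d^3 + 5.8289*d^2 - 8.8374*d - 0.396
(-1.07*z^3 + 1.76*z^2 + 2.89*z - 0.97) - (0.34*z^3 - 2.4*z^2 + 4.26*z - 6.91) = -1.41*z^3 + 4.16*z^2 - 1.37*z + 5.94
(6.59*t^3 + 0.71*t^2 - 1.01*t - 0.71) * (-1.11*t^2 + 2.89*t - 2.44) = -7.3149*t^5 + 18.257*t^4 - 12.9066*t^3 - 3.8632*t^2 + 0.4125*t + 1.7324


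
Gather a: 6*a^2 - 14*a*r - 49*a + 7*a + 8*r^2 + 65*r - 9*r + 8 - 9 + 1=6*a^2 + a*(-14*r - 42) + 8*r^2 + 56*r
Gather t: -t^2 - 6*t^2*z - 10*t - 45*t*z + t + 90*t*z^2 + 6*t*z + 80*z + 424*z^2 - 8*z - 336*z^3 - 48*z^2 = t^2*(-6*z - 1) + t*(90*z^2 - 39*z - 9) - 336*z^3 + 376*z^2 + 72*z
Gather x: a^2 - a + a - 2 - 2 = a^2 - 4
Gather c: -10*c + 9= 9 - 10*c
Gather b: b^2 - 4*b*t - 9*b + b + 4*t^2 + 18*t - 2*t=b^2 + b*(-4*t - 8) + 4*t^2 + 16*t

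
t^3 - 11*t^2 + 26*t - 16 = (t - 8)*(t - 2)*(t - 1)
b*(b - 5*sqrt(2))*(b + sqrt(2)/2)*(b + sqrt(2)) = b^4 - 7*sqrt(2)*b^3/2 - 14*b^2 - 5*sqrt(2)*b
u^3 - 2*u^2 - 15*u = u*(u - 5)*(u + 3)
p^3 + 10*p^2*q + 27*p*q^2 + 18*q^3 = (p + q)*(p + 3*q)*(p + 6*q)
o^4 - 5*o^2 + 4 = (o - 2)*(o - 1)*(o + 1)*(o + 2)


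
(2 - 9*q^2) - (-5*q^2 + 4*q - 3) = -4*q^2 - 4*q + 5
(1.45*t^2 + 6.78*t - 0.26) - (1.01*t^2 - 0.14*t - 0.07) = 0.44*t^2 + 6.92*t - 0.19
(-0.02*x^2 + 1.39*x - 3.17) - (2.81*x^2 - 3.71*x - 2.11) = -2.83*x^2 + 5.1*x - 1.06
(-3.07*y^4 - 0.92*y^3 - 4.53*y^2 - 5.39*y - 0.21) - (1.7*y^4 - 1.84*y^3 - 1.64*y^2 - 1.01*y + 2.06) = -4.77*y^4 + 0.92*y^3 - 2.89*y^2 - 4.38*y - 2.27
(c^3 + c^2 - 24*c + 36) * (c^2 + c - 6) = c^5 + 2*c^4 - 29*c^3 + 6*c^2 + 180*c - 216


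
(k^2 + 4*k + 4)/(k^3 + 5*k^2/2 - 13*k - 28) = 2*(k + 2)/(2*k^2 + k - 28)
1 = 1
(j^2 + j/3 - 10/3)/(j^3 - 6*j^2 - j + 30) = (j - 5/3)/(j^2 - 8*j + 15)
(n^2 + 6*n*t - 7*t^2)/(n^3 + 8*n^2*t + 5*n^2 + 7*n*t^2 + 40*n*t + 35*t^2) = (n - t)/(n^2 + n*t + 5*n + 5*t)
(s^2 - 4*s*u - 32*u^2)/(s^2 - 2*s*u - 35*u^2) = (-s^2 + 4*s*u + 32*u^2)/(-s^2 + 2*s*u + 35*u^2)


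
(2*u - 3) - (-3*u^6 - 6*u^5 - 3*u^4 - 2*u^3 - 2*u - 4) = 3*u^6 + 6*u^5 + 3*u^4 + 2*u^3 + 4*u + 1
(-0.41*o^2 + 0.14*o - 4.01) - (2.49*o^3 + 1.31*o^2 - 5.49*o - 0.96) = -2.49*o^3 - 1.72*o^2 + 5.63*o - 3.05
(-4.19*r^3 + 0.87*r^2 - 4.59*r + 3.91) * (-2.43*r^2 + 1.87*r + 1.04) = 10.1817*r^5 - 9.9494*r^4 + 8.423*r^3 - 17.1798*r^2 + 2.5381*r + 4.0664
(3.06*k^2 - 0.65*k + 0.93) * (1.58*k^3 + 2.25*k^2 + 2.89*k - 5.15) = 4.8348*k^5 + 5.858*k^4 + 8.8503*k^3 - 15.545*k^2 + 6.0352*k - 4.7895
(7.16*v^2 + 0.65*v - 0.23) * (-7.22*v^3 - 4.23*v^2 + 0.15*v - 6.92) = -51.6952*v^5 - 34.9798*v^4 - 0.0148999999999999*v^3 - 48.4768*v^2 - 4.5325*v + 1.5916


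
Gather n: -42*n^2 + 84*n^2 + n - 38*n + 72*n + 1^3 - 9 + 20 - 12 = 42*n^2 + 35*n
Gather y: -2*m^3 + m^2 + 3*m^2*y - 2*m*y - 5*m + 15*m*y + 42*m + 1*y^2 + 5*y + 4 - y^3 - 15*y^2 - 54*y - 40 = -2*m^3 + m^2 + 37*m - y^3 - 14*y^2 + y*(3*m^2 + 13*m - 49) - 36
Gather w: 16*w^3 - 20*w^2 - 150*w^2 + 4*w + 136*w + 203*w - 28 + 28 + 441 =16*w^3 - 170*w^2 + 343*w + 441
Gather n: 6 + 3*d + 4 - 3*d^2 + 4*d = -3*d^2 + 7*d + 10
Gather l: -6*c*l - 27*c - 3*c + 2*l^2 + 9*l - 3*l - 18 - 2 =-30*c + 2*l^2 + l*(6 - 6*c) - 20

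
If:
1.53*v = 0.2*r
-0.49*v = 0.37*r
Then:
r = 0.00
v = 0.00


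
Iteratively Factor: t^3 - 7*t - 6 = (t + 2)*(t^2 - 2*t - 3) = (t - 3)*(t + 2)*(t + 1)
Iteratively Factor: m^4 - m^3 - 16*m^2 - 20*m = (m)*(m^3 - m^2 - 16*m - 20) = m*(m - 5)*(m^2 + 4*m + 4) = m*(m - 5)*(m + 2)*(m + 2)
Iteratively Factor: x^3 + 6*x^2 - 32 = (x + 4)*(x^2 + 2*x - 8) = (x + 4)^2*(x - 2)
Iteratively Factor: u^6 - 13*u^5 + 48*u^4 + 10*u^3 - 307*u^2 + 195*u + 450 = (u - 3)*(u^5 - 10*u^4 + 18*u^3 + 64*u^2 - 115*u - 150) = (u - 5)*(u - 3)*(u^4 - 5*u^3 - 7*u^2 + 29*u + 30) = (u - 5)*(u - 3)*(u + 1)*(u^3 - 6*u^2 - u + 30) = (u - 5)*(u - 3)^2*(u + 1)*(u^2 - 3*u - 10) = (u - 5)^2*(u - 3)^2*(u + 1)*(u + 2)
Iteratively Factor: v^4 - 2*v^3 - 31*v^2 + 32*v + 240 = (v - 5)*(v^3 + 3*v^2 - 16*v - 48) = (v - 5)*(v - 4)*(v^2 + 7*v + 12) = (v - 5)*(v - 4)*(v + 3)*(v + 4)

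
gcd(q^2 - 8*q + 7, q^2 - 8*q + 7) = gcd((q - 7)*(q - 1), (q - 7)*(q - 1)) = q^2 - 8*q + 7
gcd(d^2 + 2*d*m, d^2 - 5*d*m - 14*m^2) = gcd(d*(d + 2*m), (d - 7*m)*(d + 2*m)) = d + 2*m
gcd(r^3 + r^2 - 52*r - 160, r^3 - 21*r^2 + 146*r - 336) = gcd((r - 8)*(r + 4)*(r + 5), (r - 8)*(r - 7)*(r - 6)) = r - 8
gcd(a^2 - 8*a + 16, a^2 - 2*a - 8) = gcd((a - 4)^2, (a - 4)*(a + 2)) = a - 4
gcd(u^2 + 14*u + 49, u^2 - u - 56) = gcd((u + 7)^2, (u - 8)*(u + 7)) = u + 7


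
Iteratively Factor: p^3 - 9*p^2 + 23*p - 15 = (p - 1)*(p^2 - 8*p + 15) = (p - 5)*(p - 1)*(p - 3)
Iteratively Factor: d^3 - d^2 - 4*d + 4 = (d + 2)*(d^2 - 3*d + 2) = (d - 2)*(d + 2)*(d - 1)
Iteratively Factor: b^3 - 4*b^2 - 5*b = (b + 1)*(b^2 - 5*b) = (b - 5)*(b + 1)*(b)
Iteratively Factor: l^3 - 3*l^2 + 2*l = (l)*(l^2 - 3*l + 2) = l*(l - 1)*(l - 2)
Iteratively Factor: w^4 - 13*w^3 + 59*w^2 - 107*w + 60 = (w - 4)*(w^3 - 9*w^2 + 23*w - 15) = (w - 5)*(w - 4)*(w^2 - 4*w + 3) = (w - 5)*(w - 4)*(w - 1)*(w - 3)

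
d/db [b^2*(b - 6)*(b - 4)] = 2*b*(2*b^2 - 15*b + 24)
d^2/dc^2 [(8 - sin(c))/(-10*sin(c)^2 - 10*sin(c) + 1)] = (-100*sin(c)^5 + 3300*sin(c)^4 + 2540*sin(c)^3 - 3690*sin(c)^2 - 4661*sin(c) - 1740)/(10*sin(c)^2 + 10*sin(c) - 1)^3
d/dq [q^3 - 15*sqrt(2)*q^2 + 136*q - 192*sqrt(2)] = 3*q^2 - 30*sqrt(2)*q + 136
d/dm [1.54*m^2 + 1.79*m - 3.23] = 3.08*m + 1.79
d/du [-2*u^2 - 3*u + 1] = -4*u - 3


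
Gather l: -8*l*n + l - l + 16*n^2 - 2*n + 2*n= -8*l*n + 16*n^2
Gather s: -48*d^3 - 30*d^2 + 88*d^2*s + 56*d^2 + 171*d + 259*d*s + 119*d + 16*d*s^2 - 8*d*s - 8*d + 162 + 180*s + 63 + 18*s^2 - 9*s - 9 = -48*d^3 + 26*d^2 + 282*d + s^2*(16*d + 18) + s*(88*d^2 + 251*d + 171) + 216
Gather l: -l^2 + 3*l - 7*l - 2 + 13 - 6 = -l^2 - 4*l + 5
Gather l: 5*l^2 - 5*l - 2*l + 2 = 5*l^2 - 7*l + 2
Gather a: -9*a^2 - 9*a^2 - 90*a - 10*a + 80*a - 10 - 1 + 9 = -18*a^2 - 20*a - 2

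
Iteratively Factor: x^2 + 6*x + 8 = (x + 4)*(x + 2)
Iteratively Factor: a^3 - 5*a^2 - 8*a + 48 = (a - 4)*(a^2 - a - 12) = (a - 4)^2*(a + 3)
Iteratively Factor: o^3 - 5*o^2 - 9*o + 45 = (o + 3)*(o^2 - 8*o + 15) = (o - 3)*(o + 3)*(o - 5)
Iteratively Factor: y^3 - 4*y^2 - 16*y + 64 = (y - 4)*(y^2 - 16) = (y - 4)^2*(y + 4)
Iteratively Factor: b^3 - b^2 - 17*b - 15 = (b - 5)*(b^2 + 4*b + 3) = (b - 5)*(b + 3)*(b + 1)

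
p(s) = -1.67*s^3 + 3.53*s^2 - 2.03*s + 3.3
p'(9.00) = -344.30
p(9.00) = -946.47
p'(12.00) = -638.75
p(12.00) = -2398.50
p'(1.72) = -4.71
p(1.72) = 1.75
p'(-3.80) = -101.20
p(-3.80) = 153.62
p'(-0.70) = -9.43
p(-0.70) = 7.02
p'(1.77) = -5.23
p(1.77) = 1.51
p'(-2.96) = -66.82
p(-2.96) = 83.55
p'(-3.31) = -80.29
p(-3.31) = 109.26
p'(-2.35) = -46.29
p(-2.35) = 49.24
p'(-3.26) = -78.29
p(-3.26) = 105.29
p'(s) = -5.01*s^2 + 7.06*s - 2.03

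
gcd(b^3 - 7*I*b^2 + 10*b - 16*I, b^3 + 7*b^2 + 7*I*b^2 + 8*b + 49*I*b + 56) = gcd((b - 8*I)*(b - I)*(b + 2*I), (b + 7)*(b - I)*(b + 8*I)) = b - I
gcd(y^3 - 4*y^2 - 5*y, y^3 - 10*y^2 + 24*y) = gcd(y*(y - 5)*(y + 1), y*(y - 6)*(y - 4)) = y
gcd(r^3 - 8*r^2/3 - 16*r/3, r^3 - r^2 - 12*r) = r^2 - 4*r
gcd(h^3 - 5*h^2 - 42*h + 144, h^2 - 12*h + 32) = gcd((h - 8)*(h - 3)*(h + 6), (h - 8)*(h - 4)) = h - 8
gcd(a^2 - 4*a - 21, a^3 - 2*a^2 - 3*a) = 1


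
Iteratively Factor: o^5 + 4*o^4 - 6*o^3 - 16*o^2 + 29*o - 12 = (o + 3)*(o^4 + o^3 - 9*o^2 + 11*o - 4) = (o - 1)*(o + 3)*(o^3 + 2*o^2 - 7*o + 4) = (o - 1)^2*(o + 3)*(o^2 + 3*o - 4) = (o - 1)^3*(o + 3)*(o + 4)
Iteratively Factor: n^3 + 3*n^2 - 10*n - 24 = (n - 3)*(n^2 + 6*n + 8) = (n - 3)*(n + 4)*(n + 2)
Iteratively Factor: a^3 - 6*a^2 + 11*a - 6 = (a - 3)*(a^2 - 3*a + 2) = (a - 3)*(a - 1)*(a - 2)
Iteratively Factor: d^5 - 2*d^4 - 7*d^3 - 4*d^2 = (d)*(d^4 - 2*d^3 - 7*d^2 - 4*d) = d*(d + 1)*(d^3 - 3*d^2 - 4*d) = d*(d - 4)*(d + 1)*(d^2 + d) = d^2*(d - 4)*(d + 1)*(d + 1)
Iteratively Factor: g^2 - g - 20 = (g + 4)*(g - 5)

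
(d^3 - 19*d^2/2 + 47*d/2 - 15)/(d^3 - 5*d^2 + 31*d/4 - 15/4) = 2*(d - 6)/(2*d - 3)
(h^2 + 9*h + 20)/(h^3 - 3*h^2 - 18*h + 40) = (h + 5)/(h^2 - 7*h + 10)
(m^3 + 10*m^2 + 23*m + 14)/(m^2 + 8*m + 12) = (m^2 + 8*m + 7)/(m + 6)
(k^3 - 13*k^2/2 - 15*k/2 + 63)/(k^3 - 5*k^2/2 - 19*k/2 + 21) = (k - 6)/(k - 2)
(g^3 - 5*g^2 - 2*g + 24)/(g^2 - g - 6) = g - 4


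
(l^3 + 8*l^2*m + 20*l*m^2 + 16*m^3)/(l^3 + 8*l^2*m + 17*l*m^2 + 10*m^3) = (l^2 + 6*l*m + 8*m^2)/(l^2 + 6*l*m + 5*m^2)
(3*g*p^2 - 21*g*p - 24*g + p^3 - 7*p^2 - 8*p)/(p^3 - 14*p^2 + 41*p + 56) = (3*g + p)/(p - 7)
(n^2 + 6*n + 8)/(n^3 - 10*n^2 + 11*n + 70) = (n + 4)/(n^2 - 12*n + 35)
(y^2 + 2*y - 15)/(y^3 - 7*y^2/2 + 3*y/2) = 2*(y + 5)/(y*(2*y - 1))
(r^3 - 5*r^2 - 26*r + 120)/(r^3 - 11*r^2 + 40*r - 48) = (r^2 - r - 30)/(r^2 - 7*r + 12)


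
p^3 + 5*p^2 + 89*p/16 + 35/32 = (p + 1/4)*(p + 5/4)*(p + 7/2)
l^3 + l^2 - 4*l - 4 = (l - 2)*(l + 1)*(l + 2)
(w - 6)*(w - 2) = w^2 - 8*w + 12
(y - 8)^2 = y^2 - 16*y + 64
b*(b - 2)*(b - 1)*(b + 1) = b^4 - 2*b^3 - b^2 + 2*b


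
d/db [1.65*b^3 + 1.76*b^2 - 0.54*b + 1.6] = 4.95*b^2 + 3.52*b - 0.54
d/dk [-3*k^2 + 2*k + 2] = 2 - 6*k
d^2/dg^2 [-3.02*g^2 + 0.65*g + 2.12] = -6.04000000000000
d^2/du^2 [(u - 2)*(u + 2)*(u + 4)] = 6*u + 8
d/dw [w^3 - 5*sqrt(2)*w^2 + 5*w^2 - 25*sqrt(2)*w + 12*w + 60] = 3*w^2 - 10*sqrt(2)*w + 10*w - 25*sqrt(2) + 12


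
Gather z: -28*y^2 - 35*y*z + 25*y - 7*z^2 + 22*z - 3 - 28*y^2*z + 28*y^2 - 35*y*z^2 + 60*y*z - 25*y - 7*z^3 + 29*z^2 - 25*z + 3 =-7*z^3 + z^2*(22 - 35*y) + z*(-28*y^2 + 25*y - 3)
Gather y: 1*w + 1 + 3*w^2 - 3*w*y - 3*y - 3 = 3*w^2 + w + y*(-3*w - 3) - 2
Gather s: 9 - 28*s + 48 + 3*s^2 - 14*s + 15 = 3*s^2 - 42*s + 72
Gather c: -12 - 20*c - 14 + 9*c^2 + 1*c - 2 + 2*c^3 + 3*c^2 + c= 2*c^3 + 12*c^2 - 18*c - 28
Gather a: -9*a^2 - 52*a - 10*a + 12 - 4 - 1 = -9*a^2 - 62*a + 7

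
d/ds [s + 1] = 1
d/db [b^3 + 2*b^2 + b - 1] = 3*b^2 + 4*b + 1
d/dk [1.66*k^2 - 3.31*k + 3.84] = 3.32*k - 3.31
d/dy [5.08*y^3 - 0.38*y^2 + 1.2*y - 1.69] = 15.24*y^2 - 0.76*y + 1.2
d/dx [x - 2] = 1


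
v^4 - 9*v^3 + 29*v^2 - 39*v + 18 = (v - 3)^2*(v - 2)*(v - 1)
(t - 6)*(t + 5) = t^2 - t - 30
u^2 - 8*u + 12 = (u - 6)*(u - 2)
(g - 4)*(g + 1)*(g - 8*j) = g^3 - 8*g^2*j - 3*g^2 + 24*g*j - 4*g + 32*j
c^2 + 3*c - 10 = (c - 2)*(c + 5)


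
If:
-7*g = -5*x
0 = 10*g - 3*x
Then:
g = 0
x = 0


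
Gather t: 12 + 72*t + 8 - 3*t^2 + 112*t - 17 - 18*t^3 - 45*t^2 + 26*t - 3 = -18*t^3 - 48*t^2 + 210*t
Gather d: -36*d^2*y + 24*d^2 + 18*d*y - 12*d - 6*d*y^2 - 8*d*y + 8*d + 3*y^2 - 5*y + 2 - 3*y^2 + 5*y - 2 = d^2*(24 - 36*y) + d*(-6*y^2 + 10*y - 4)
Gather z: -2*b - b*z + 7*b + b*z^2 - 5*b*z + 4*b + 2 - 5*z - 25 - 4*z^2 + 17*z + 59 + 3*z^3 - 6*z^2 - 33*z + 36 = 9*b + 3*z^3 + z^2*(b - 10) + z*(-6*b - 21) + 72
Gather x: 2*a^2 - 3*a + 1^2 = 2*a^2 - 3*a + 1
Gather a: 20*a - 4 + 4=20*a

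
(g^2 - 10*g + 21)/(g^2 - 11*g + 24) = (g - 7)/(g - 8)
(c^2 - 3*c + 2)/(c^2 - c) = (c - 2)/c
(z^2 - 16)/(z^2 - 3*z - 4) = (z + 4)/(z + 1)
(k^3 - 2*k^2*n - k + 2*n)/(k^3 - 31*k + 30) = (k^2 - 2*k*n + k - 2*n)/(k^2 + k - 30)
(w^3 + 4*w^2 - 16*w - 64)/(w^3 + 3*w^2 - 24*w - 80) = (w - 4)/(w - 5)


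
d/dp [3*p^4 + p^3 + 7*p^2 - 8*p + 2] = 12*p^3 + 3*p^2 + 14*p - 8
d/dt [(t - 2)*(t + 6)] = 2*t + 4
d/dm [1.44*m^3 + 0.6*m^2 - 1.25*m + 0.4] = 4.32*m^2 + 1.2*m - 1.25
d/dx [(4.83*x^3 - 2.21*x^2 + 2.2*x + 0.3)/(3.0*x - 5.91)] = (28.98*x^3 - 92.2659*x^2 + 26.1222*x - 13.902)/(9.0*x^2 - 35.46*x + 34.9281)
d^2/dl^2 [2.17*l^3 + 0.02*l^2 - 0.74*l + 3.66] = 13.02*l + 0.04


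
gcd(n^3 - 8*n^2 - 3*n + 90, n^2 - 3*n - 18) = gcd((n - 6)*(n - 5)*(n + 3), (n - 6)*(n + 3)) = n^2 - 3*n - 18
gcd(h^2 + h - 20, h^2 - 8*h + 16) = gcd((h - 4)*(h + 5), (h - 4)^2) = h - 4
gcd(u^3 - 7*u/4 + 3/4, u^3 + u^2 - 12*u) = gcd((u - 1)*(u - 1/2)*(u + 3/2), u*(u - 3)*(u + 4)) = 1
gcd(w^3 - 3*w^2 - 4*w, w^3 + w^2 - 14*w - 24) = w - 4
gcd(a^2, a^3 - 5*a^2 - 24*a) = a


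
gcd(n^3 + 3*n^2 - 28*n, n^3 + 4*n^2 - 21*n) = n^2 + 7*n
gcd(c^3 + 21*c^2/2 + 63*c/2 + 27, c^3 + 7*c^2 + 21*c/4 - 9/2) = c^2 + 15*c/2 + 9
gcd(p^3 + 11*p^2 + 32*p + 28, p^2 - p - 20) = 1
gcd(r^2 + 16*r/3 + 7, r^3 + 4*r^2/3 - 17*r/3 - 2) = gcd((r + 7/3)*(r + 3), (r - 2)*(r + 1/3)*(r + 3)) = r + 3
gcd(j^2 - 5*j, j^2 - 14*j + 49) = 1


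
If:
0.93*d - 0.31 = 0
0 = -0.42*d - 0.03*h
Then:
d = 0.33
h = -4.67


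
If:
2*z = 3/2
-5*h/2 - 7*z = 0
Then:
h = -21/10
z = 3/4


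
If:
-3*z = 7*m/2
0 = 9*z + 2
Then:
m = 4/21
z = -2/9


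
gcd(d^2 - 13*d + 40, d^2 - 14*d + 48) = d - 8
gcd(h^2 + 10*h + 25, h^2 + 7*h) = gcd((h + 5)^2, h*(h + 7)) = 1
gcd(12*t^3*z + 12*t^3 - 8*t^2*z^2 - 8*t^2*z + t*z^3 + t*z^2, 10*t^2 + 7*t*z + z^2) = 1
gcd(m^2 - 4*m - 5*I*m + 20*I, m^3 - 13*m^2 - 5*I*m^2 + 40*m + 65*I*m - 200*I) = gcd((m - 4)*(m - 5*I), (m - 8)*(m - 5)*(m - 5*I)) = m - 5*I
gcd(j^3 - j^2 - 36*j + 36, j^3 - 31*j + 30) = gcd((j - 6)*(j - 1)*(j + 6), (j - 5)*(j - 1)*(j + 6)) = j^2 + 5*j - 6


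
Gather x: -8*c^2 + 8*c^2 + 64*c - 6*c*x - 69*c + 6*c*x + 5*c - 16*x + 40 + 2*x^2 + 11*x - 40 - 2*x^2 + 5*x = 0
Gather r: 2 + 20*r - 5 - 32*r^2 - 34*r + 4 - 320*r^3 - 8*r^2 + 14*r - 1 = -320*r^3 - 40*r^2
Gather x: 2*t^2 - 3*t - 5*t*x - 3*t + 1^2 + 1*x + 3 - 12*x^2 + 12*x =2*t^2 - 6*t - 12*x^2 + x*(13 - 5*t) + 4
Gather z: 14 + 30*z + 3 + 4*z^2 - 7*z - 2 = 4*z^2 + 23*z + 15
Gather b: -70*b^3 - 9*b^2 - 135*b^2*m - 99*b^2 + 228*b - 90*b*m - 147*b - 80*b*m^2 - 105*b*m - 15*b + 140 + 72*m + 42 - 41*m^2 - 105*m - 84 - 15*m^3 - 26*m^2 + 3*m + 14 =-70*b^3 + b^2*(-135*m - 108) + b*(-80*m^2 - 195*m + 66) - 15*m^3 - 67*m^2 - 30*m + 112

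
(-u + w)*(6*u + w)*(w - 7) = -6*u^2*w + 42*u^2 + 5*u*w^2 - 35*u*w + w^3 - 7*w^2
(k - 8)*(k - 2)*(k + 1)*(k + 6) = k^4 - 3*k^3 - 48*k^2 + 52*k + 96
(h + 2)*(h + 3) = h^2 + 5*h + 6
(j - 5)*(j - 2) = j^2 - 7*j + 10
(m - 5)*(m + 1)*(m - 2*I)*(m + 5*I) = m^4 - 4*m^3 + 3*I*m^3 + 5*m^2 - 12*I*m^2 - 40*m - 15*I*m - 50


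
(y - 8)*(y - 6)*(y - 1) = y^3 - 15*y^2 + 62*y - 48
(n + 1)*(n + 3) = n^2 + 4*n + 3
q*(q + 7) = q^2 + 7*q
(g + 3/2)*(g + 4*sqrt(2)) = g^2 + 3*g/2 + 4*sqrt(2)*g + 6*sqrt(2)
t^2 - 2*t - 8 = (t - 4)*(t + 2)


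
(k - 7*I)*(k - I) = k^2 - 8*I*k - 7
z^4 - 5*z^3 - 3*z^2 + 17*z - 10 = (z - 5)*(z - 1)^2*(z + 2)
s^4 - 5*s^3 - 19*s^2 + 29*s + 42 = (s - 7)*(s - 2)*(s + 1)*(s + 3)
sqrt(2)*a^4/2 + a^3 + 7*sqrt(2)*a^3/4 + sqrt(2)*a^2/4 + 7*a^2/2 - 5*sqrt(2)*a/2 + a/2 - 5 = (a - 1)*(a + 2)*(a + 5/2)*(sqrt(2)*a/2 + 1)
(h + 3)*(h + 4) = h^2 + 7*h + 12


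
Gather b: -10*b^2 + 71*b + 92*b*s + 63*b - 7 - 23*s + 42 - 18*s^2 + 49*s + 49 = -10*b^2 + b*(92*s + 134) - 18*s^2 + 26*s + 84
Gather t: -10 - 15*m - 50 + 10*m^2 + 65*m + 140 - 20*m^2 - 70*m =-10*m^2 - 20*m + 80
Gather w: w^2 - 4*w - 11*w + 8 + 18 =w^2 - 15*w + 26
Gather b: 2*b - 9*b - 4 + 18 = 14 - 7*b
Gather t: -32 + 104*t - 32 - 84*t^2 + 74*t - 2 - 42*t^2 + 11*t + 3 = -126*t^2 + 189*t - 63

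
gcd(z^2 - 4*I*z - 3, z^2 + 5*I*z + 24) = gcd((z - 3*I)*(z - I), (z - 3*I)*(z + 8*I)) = z - 3*I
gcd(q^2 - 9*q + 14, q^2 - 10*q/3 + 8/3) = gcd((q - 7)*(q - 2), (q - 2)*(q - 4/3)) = q - 2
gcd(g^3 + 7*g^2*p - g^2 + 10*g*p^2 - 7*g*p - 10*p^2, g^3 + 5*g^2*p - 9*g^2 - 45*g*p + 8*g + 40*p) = g^2 + 5*g*p - g - 5*p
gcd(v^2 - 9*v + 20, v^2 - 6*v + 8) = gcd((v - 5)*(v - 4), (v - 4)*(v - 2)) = v - 4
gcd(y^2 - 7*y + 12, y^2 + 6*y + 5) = 1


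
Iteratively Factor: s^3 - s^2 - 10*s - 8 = (s + 1)*(s^2 - 2*s - 8) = (s + 1)*(s + 2)*(s - 4)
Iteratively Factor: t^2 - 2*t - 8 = (t - 4)*(t + 2)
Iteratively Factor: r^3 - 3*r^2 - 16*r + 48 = (r - 3)*(r^2 - 16) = (r - 4)*(r - 3)*(r + 4)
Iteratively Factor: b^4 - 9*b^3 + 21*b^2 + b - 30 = (b - 3)*(b^3 - 6*b^2 + 3*b + 10) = (b - 3)*(b + 1)*(b^2 - 7*b + 10) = (b - 3)*(b - 2)*(b + 1)*(b - 5)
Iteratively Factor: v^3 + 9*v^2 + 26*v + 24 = (v + 3)*(v^2 + 6*v + 8) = (v + 2)*(v + 3)*(v + 4)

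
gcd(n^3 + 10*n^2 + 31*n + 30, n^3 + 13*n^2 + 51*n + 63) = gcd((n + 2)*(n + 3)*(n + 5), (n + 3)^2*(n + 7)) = n + 3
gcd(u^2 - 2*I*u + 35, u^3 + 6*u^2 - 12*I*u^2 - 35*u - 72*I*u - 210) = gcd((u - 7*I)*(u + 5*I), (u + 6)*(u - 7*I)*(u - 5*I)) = u - 7*I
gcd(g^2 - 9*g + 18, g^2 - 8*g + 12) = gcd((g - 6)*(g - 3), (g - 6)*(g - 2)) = g - 6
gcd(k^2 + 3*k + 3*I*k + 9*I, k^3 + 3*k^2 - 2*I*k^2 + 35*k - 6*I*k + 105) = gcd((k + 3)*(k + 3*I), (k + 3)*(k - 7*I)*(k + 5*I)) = k + 3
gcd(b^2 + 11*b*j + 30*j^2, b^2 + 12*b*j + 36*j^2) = b + 6*j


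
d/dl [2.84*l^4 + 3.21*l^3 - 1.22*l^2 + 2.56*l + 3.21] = 11.36*l^3 + 9.63*l^2 - 2.44*l + 2.56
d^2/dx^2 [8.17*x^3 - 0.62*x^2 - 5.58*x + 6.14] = 49.02*x - 1.24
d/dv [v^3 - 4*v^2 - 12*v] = 3*v^2 - 8*v - 12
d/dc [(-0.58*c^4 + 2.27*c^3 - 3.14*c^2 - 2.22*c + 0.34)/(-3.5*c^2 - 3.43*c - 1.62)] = (4.06*c^5 - 1.9768*c^4 - 11.8138*c^3 - 8.032*c^2 + 12.5536*c + 4.7626)/(12.25*c^4 + 24.01*c^3 + 23.1049*c^2 + 11.1132*c + 2.6244)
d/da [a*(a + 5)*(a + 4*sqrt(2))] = 3*a^2 + 10*a + 8*sqrt(2)*a + 20*sqrt(2)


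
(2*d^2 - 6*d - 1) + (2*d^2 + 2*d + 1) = 4*d^2 - 4*d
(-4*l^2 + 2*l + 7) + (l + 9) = -4*l^2 + 3*l + 16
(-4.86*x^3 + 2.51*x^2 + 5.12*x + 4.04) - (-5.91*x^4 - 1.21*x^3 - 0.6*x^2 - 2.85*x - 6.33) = 5.91*x^4 - 3.65*x^3 + 3.11*x^2 + 7.97*x + 10.37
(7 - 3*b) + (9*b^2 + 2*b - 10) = 9*b^2 - b - 3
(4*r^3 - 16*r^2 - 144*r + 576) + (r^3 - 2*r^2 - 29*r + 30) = 5*r^3 - 18*r^2 - 173*r + 606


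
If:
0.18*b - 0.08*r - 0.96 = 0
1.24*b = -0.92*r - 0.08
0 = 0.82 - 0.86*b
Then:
No Solution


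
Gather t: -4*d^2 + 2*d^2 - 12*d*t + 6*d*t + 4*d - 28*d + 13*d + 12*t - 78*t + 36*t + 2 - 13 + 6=-2*d^2 - 11*d + t*(-6*d - 30) - 5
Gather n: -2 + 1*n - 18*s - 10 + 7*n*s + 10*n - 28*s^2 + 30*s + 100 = n*(7*s + 11) - 28*s^2 + 12*s + 88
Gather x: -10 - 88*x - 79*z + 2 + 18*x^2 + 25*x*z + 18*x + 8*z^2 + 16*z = 18*x^2 + x*(25*z - 70) + 8*z^2 - 63*z - 8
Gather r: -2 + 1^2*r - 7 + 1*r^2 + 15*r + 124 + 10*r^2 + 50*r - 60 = 11*r^2 + 66*r + 55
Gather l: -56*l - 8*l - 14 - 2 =-64*l - 16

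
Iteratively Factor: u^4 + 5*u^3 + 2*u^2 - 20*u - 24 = (u + 3)*(u^3 + 2*u^2 - 4*u - 8) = (u - 2)*(u + 3)*(u^2 + 4*u + 4) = (u - 2)*(u + 2)*(u + 3)*(u + 2)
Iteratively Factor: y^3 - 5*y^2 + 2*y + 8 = (y + 1)*(y^2 - 6*y + 8) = (y - 2)*(y + 1)*(y - 4)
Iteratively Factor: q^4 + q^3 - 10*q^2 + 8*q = (q - 1)*(q^3 + 2*q^2 - 8*q) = (q - 1)*(q + 4)*(q^2 - 2*q) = (q - 2)*(q - 1)*(q + 4)*(q)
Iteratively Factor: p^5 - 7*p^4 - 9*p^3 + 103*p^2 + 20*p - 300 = (p + 2)*(p^4 - 9*p^3 + 9*p^2 + 85*p - 150) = (p - 5)*(p + 2)*(p^3 - 4*p^2 - 11*p + 30) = (p - 5)^2*(p + 2)*(p^2 + p - 6) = (p - 5)^2*(p + 2)*(p + 3)*(p - 2)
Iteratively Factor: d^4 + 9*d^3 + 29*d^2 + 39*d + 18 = (d + 3)*(d^3 + 6*d^2 + 11*d + 6) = (d + 2)*(d + 3)*(d^2 + 4*d + 3) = (d + 1)*(d + 2)*(d + 3)*(d + 3)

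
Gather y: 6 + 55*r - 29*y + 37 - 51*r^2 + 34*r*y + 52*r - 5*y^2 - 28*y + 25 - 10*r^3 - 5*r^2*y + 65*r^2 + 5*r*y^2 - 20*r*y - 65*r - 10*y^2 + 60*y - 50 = -10*r^3 + 14*r^2 + 42*r + y^2*(5*r - 15) + y*(-5*r^2 + 14*r + 3) + 18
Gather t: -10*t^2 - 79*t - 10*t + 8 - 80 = -10*t^2 - 89*t - 72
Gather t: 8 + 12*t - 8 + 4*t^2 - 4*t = 4*t^2 + 8*t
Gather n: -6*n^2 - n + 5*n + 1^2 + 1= -6*n^2 + 4*n + 2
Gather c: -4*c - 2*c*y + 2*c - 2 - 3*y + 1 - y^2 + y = c*(-2*y - 2) - y^2 - 2*y - 1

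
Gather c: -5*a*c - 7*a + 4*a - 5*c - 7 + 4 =-3*a + c*(-5*a - 5) - 3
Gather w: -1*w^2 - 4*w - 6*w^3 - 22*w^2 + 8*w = -6*w^3 - 23*w^2 + 4*w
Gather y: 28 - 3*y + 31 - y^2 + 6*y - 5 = -y^2 + 3*y + 54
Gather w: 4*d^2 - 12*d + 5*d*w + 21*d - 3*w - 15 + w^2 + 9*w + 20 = 4*d^2 + 9*d + w^2 + w*(5*d + 6) + 5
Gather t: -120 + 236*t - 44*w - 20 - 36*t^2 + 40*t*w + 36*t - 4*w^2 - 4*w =-36*t^2 + t*(40*w + 272) - 4*w^2 - 48*w - 140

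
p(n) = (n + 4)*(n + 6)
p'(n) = 2*n + 10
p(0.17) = 25.73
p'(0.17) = 10.34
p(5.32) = 105.50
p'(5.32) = 20.64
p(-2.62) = 4.66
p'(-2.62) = 4.76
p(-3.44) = 1.43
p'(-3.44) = 3.12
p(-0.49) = 19.34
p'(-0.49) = 9.02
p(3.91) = 78.39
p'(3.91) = 17.82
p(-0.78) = 16.81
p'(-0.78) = 8.44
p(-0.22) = 21.85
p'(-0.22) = 9.56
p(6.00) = 120.00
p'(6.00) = 22.00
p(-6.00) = 0.00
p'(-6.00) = -2.00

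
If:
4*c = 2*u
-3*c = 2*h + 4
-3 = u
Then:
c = -3/2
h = 1/4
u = -3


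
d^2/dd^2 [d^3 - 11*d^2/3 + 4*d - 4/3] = 6*d - 22/3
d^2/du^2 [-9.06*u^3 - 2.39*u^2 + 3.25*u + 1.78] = -54.36*u - 4.78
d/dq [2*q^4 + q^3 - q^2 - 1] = q*(8*q^2 + 3*q - 2)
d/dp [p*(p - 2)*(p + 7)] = 3*p^2 + 10*p - 14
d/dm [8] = 0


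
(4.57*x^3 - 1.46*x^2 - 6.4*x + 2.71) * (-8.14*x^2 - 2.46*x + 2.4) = -37.1998*x^5 + 0.642200000000001*x^4 + 66.6556*x^3 - 9.8194*x^2 - 22.0266*x + 6.504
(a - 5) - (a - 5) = 0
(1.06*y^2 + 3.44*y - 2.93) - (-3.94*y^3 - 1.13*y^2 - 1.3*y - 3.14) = 3.94*y^3 + 2.19*y^2 + 4.74*y + 0.21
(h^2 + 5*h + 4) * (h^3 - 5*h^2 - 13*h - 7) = h^5 - 34*h^3 - 92*h^2 - 87*h - 28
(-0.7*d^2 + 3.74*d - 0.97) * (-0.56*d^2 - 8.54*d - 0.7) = 0.392*d^4 + 3.8836*d^3 - 30.9064*d^2 + 5.6658*d + 0.679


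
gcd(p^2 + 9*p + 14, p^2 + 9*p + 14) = p^2 + 9*p + 14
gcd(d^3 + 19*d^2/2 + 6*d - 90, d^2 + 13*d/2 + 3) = d + 6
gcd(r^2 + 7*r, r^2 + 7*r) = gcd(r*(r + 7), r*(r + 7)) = r^2 + 7*r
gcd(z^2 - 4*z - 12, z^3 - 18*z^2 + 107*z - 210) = z - 6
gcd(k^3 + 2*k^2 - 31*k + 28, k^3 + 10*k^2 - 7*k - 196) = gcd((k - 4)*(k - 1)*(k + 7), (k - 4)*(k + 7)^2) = k^2 + 3*k - 28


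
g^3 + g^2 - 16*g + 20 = (g - 2)^2*(g + 5)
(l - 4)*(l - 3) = l^2 - 7*l + 12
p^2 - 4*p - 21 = (p - 7)*(p + 3)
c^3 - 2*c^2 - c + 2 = (c - 2)*(c - 1)*(c + 1)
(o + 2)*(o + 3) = o^2 + 5*o + 6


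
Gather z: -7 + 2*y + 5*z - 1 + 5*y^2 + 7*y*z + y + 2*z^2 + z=5*y^2 + 3*y + 2*z^2 + z*(7*y + 6) - 8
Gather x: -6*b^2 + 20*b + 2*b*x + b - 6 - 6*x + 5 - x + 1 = -6*b^2 + 21*b + x*(2*b - 7)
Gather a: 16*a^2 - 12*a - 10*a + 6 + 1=16*a^2 - 22*a + 7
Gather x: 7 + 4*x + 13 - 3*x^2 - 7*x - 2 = -3*x^2 - 3*x + 18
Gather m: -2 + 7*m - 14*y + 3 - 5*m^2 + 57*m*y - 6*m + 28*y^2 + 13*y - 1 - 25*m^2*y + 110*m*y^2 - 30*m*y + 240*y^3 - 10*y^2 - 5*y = m^2*(-25*y - 5) + m*(110*y^2 + 27*y + 1) + 240*y^3 + 18*y^2 - 6*y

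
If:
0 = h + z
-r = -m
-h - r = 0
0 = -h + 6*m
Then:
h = 0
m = 0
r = 0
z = 0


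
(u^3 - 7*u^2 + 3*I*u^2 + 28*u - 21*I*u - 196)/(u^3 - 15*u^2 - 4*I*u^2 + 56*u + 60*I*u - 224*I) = (u + 7*I)/(u - 8)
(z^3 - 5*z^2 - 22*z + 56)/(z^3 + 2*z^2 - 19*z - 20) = (z^3 - 5*z^2 - 22*z + 56)/(z^3 + 2*z^2 - 19*z - 20)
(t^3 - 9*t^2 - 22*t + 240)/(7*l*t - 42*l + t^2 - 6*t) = (t^2 - 3*t - 40)/(7*l + t)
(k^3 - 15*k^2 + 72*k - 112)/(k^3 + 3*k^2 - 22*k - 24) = (k^2 - 11*k + 28)/(k^2 + 7*k + 6)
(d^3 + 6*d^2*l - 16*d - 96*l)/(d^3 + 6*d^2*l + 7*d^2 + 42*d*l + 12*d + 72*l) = (d - 4)/(d + 3)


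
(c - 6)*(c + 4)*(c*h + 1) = c^3*h - 2*c^2*h + c^2 - 24*c*h - 2*c - 24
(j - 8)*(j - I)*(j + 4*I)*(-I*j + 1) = -I*j^4 + 4*j^3 + 8*I*j^3 - 32*j^2 - I*j^2 + 4*j + 8*I*j - 32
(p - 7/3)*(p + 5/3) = p^2 - 2*p/3 - 35/9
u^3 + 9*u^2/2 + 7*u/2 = u*(u + 1)*(u + 7/2)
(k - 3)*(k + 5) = k^2 + 2*k - 15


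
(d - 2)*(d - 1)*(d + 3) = d^3 - 7*d + 6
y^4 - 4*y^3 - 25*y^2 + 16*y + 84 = (y - 7)*(y - 2)*(y + 2)*(y + 3)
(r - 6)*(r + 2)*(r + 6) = r^3 + 2*r^2 - 36*r - 72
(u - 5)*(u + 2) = u^2 - 3*u - 10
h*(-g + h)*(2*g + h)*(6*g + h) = -12*g^3*h + 4*g^2*h^2 + 7*g*h^3 + h^4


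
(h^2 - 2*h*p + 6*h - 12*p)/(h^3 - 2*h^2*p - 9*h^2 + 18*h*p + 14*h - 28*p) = (h + 6)/(h^2 - 9*h + 14)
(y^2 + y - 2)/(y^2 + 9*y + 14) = (y - 1)/(y + 7)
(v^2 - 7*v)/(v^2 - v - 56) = v*(7 - v)/(-v^2 + v + 56)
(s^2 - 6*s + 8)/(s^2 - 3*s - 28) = (-s^2 + 6*s - 8)/(-s^2 + 3*s + 28)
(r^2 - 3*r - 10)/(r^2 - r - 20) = (r + 2)/(r + 4)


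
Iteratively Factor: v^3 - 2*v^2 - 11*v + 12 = (v - 4)*(v^2 + 2*v - 3) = (v - 4)*(v - 1)*(v + 3)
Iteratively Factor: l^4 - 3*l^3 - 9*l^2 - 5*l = (l + 1)*(l^3 - 4*l^2 - 5*l) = (l + 1)^2*(l^2 - 5*l) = (l - 5)*(l + 1)^2*(l)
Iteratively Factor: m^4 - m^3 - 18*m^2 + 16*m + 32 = (m + 1)*(m^3 - 2*m^2 - 16*m + 32) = (m - 2)*(m + 1)*(m^2 - 16) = (m - 2)*(m + 1)*(m + 4)*(m - 4)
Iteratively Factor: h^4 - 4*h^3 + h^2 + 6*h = (h - 3)*(h^3 - h^2 - 2*h) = (h - 3)*(h + 1)*(h^2 - 2*h) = (h - 3)*(h - 2)*(h + 1)*(h)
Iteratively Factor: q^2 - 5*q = (q - 5)*(q)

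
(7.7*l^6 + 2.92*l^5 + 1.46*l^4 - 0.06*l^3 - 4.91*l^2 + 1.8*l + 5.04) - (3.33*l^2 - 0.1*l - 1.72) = 7.7*l^6 + 2.92*l^5 + 1.46*l^4 - 0.06*l^3 - 8.24*l^2 + 1.9*l + 6.76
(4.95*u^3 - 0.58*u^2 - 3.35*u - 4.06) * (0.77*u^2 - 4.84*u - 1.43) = 3.8115*u^5 - 24.4046*u^4 - 6.8508*u^3 + 13.9172*u^2 + 24.4409*u + 5.8058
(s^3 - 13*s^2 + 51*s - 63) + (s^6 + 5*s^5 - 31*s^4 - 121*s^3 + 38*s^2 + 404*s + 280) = s^6 + 5*s^5 - 31*s^4 - 120*s^3 + 25*s^2 + 455*s + 217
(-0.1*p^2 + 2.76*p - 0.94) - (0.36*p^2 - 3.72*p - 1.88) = -0.46*p^2 + 6.48*p + 0.94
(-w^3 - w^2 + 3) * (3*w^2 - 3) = -3*w^5 - 3*w^4 + 3*w^3 + 12*w^2 - 9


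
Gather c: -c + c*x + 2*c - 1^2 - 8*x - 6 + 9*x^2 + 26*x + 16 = c*(x + 1) + 9*x^2 + 18*x + 9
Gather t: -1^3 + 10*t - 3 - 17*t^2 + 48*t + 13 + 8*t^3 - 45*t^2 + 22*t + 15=8*t^3 - 62*t^2 + 80*t + 24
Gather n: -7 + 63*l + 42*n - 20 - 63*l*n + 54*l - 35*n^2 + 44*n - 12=117*l - 35*n^2 + n*(86 - 63*l) - 39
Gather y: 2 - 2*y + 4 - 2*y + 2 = 8 - 4*y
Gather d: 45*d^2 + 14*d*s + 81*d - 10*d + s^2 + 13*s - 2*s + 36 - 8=45*d^2 + d*(14*s + 71) + s^2 + 11*s + 28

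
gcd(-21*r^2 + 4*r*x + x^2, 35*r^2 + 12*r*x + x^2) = 7*r + x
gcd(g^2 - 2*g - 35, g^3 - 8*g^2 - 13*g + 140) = g - 7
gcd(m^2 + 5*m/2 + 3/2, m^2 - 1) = m + 1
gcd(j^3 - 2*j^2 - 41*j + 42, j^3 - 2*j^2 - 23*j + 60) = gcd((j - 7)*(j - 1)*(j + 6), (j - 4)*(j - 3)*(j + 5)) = 1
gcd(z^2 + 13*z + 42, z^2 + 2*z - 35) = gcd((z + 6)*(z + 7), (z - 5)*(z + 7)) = z + 7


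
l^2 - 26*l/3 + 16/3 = (l - 8)*(l - 2/3)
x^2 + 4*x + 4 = (x + 2)^2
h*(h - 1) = h^2 - h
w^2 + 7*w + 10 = (w + 2)*(w + 5)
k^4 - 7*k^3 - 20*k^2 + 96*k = k*(k - 8)*(k - 3)*(k + 4)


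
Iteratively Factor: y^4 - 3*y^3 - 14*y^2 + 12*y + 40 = (y - 2)*(y^3 - y^2 - 16*y - 20) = (y - 2)*(y + 2)*(y^2 - 3*y - 10) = (y - 2)*(y + 2)^2*(y - 5)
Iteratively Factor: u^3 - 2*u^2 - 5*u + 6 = (u + 2)*(u^2 - 4*u + 3) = (u - 1)*(u + 2)*(u - 3)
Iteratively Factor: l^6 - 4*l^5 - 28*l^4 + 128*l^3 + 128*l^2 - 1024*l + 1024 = (l + 4)*(l^5 - 8*l^4 + 4*l^3 + 112*l^2 - 320*l + 256) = (l - 2)*(l + 4)*(l^4 - 6*l^3 - 8*l^2 + 96*l - 128) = (l - 2)*(l + 4)^2*(l^3 - 10*l^2 + 32*l - 32) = (l - 4)*(l - 2)*(l + 4)^2*(l^2 - 6*l + 8) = (l - 4)^2*(l - 2)*(l + 4)^2*(l - 2)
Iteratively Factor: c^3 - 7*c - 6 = (c + 2)*(c^2 - 2*c - 3) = (c + 1)*(c + 2)*(c - 3)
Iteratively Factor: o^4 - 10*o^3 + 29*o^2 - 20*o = (o - 4)*(o^3 - 6*o^2 + 5*o) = (o - 4)*(o - 1)*(o^2 - 5*o) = o*(o - 4)*(o - 1)*(o - 5)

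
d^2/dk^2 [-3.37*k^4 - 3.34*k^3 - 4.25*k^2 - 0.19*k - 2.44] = -40.44*k^2 - 20.04*k - 8.5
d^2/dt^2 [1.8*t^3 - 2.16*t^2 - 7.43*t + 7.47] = 10.8*t - 4.32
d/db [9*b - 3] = 9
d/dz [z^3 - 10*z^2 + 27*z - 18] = 3*z^2 - 20*z + 27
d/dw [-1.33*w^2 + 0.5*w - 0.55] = 0.5 - 2.66*w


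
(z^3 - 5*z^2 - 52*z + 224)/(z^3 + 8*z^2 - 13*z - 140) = (z - 8)/(z + 5)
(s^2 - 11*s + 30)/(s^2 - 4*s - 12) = (s - 5)/(s + 2)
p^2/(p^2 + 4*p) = p/(p + 4)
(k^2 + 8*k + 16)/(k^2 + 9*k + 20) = (k + 4)/(k + 5)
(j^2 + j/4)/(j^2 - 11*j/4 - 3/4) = j/(j - 3)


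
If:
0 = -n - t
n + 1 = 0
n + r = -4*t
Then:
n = -1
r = -3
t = 1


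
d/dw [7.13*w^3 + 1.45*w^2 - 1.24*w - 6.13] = 21.39*w^2 + 2.9*w - 1.24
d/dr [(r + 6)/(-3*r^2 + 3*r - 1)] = (3*r^2 + 36*r - 19)/(9*r^4 - 18*r^3 + 15*r^2 - 6*r + 1)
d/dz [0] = 0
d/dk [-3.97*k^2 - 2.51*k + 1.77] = -7.94*k - 2.51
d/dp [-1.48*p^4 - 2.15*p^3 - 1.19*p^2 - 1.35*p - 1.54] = -5.92*p^3 - 6.45*p^2 - 2.38*p - 1.35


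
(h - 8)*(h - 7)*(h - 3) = h^3 - 18*h^2 + 101*h - 168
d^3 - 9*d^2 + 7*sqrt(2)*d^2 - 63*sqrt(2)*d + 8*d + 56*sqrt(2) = (d - 8)*(d - 1)*(d + 7*sqrt(2))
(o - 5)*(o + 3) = o^2 - 2*o - 15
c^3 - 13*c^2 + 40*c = c*(c - 8)*(c - 5)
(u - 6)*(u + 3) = u^2 - 3*u - 18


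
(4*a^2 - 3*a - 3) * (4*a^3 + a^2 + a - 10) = 16*a^5 - 8*a^4 - 11*a^3 - 46*a^2 + 27*a + 30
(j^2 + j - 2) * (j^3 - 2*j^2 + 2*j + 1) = j^5 - j^4 - 2*j^3 + 7*j^2 - 3*j - 2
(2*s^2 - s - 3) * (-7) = -14*s^2 + 7*s + 21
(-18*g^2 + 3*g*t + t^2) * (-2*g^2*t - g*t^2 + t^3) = 36*g^4*t + 12*g^3*t^2 - 23*g^2*t^3 + 2*g*t^4 + t^5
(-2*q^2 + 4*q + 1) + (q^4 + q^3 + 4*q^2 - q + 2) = q^4 + q^3 + 2*q^2 + 3*q + 3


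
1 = 1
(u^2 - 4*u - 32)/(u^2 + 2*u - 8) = (u - 8)/(u - 2)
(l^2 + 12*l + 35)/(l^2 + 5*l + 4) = (l^2 + 12*l + 35)/(l^2 + 5*l + 4)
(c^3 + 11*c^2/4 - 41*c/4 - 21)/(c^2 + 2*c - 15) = (c^2 + 23*c/4 + 7)/(c + 5)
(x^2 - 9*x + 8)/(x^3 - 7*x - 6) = (-x^2 + 9*x - 8)/(-x^3 + 7*x + 6)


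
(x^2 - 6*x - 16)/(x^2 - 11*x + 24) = (x + 2)/(x - 3)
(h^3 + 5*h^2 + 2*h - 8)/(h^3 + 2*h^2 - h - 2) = (h + 4)/(h + 1)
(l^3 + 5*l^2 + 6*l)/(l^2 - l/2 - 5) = 2*l*(l + 3)/(2*l - 5)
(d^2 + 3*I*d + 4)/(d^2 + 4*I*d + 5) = (d + 4*I)/(d + 5*I)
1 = 1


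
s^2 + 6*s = s*(s + 6)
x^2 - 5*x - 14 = (x - 7)*(x + 2)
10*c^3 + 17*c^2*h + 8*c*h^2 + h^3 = (c + h)*(2*c + h)*(5*c + h)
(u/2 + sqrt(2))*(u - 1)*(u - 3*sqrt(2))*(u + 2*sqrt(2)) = u^4/2 - u^3/2 + sqrt(2)*u^3/2 - 8*u^2 - sqrt(2)*u^2/2 - 12*sqrt(2)*u + 8*u + 12*sqrt(2)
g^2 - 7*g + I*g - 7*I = (g - 7)*(g + I)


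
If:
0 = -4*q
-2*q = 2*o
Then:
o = 0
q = 0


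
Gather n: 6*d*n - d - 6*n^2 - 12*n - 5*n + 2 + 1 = -d - 6*n^2 + n*(6*d - 17) + 3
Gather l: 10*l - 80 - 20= 10*l - 100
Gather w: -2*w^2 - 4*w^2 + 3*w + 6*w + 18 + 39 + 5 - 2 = -6*w^2 + 9*w + 60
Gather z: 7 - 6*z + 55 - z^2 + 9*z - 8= -z^2 + 3*z + 54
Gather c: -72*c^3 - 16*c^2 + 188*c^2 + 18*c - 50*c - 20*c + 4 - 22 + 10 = -72*c^3 + 172*c^2 - 52*c - 8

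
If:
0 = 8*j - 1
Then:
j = 1/8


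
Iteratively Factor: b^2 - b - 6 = (b + 2)*(b - 3)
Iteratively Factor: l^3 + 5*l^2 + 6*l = (l + 2)*(l^2 + 3*l) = (l + 2)*(l + 3)*(l)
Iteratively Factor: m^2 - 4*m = (m)*(m - 4)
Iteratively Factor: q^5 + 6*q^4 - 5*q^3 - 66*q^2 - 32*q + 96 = (q - 1)*(q^4 + 7*q^3 + 2*q^2 - 64*q - 96) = (q - 1)*(q + 4)*(q^3 + 3*q^2 - 10*q - 24) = (q - 3)*(q - 1)*(q + 4)*(q^2 + 6*q + 8) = (q - 3)*(q - 1)*(q + 2)*(q + 4)*(q + 4)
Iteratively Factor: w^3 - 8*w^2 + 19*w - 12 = (w - 1)*(w^2 - 7*w + 12) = (w - 4)*(w - 1)*(w - 3)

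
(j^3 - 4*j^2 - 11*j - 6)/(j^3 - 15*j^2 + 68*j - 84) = (j^2 + 2*j + 1)/(j^2 - 9*j + 14)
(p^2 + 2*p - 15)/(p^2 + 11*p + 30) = (p - 3)/(p + 6)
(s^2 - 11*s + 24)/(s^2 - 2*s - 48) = (s - 3)/(s + 6)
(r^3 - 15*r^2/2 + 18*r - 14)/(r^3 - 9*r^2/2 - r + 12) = (2*r^2 - 11*r + 14)/(2*r^2 - 5*r - 12)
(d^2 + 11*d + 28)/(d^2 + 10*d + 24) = (d + 7)/(d + 6)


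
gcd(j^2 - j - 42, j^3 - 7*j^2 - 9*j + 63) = j - 7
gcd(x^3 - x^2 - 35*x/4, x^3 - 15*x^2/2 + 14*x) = x^2 - 7*x/2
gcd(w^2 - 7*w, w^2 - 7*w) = w^2 - 7*w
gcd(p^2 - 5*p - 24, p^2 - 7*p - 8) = p - 8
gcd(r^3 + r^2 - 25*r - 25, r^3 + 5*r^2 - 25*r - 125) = r^2 - 25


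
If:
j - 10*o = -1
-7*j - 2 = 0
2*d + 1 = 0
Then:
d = -1/2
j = -2/7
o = 1/14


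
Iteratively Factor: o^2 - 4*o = (o - 4)*(o)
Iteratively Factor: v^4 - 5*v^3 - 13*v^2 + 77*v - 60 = (v + 4)*(v^3 - 9*v^2 + 23*v - 15) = (v - 5)*(v + 4)*(v^2 - 4*v + 3) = (v - 5)*(v - 1)*(v + 4)*(v - 3)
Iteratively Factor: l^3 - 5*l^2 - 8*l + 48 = (l + 3)*(l^2 - 8*l + 16) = (l - 4)*(l + 3)*(l - 4)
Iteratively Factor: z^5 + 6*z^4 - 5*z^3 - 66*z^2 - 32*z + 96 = (z + 2)*(z^4 + 4*z^3 - 13*z^2 - 40*z + 48) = (z + 2)*(z + 4)*(z^3 - 13*z + 12) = (z + 2)*(z + 4)^2*(z^2 - 4*z + 3) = (z - 1)*(z + 2)*(z + 4)^2*(z - 3)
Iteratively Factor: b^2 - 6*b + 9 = (b - 3)*(b - 3)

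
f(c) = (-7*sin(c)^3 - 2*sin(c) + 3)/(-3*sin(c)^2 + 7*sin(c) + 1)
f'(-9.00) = 4.38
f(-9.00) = -1.80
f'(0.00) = -23.00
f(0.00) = 3.00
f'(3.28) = 48749.60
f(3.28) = -144.08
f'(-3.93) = 1.90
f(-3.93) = -0.21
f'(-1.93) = -0.17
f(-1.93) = -1.30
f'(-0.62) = -1.02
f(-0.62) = -1.36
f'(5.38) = 0.03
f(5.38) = -1.25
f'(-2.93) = 72.79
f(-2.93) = -5.78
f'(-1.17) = 0.18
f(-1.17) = -1.29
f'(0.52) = -1.95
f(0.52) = 0.31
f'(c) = (6*sin(c)*cos(c) - 7*cos(c))*(-7*sin(c)^3 - 2*sin(c) + 3)/(-3*sin(c)^2 + 7*sin(c) + 1)^2 + (-21*sin(c)^2*cos(c) - 2*cos(c))/(-3*sin(c)^2 + 7*sin(c) + 1)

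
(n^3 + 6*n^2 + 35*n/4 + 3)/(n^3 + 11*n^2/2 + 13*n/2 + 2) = (n + 3/2)/(n + 1)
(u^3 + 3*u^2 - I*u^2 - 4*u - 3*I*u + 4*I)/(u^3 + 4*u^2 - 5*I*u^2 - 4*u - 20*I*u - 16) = (u - 1)/(u - 4*I)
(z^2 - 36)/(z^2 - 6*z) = (z + 6)/z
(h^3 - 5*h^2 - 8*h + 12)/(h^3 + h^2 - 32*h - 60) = (h - 1)/(h + 5)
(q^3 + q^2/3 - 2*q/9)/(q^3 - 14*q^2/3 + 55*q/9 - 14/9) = q*(3*q + 2)/(3*q^2 - 13*q + 14)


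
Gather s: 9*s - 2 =9*s - 2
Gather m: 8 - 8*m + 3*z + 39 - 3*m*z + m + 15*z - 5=m*(-3*z - 7) + 18*z + 42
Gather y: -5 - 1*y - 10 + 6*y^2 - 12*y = 6*y^2 - 13*y - 15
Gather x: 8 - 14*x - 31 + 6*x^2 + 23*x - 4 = 6*x^2 + 9*x - 27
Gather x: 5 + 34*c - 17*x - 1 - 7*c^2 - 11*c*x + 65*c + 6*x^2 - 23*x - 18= -7*c^2 + 99*c + 6*x^2 + x*(-11*c - 40) - 14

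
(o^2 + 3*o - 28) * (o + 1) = o^3 + 4*o^2 - 25*o - 28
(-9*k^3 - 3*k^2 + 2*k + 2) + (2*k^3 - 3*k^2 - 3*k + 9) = -7*k^3 - 6*k^2 - k + 11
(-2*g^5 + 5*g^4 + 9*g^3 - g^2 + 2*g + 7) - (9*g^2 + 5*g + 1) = -2*g^5 + 5*g^4 + 9*g^3 - 10*g^2 - 3*g + 6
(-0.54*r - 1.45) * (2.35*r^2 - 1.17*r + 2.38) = -1.269*r^3 - 2.7757*r^2 + 0.4113*r - 3.451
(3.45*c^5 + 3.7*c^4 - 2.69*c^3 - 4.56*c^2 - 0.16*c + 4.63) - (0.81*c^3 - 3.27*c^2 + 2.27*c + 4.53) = 3.45*c^5 + 3.7*c^4 - 3.5*c^3 - 1.29*c^2 - 2.43*c + 0.0999999999999996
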